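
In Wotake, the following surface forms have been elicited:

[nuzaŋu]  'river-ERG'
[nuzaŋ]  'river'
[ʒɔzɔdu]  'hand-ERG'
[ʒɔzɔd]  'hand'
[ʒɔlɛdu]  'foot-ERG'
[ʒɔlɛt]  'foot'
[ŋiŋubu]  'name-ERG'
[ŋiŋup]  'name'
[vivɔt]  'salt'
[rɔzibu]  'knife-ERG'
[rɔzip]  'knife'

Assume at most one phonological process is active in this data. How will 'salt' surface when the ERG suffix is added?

[vivɔdu]

The root 'foot' surfaces as [ʒɔlɛdu] and [ʒɔlɛt], with a stem-final [d] ~ [t] alternation.
Compare 'hand', with invariant [d] in [ʒɔzɔdu] and [ʒɔzɔd]: an analysis with underlying /d/ and a rule producing [t] in isolation would wrongly predict alternation here too.
The underlying segment must be /t/; voiceless stops become voiced between vowels, yielding [d] there.
From [vivɔt] the stem 'salt' is /vivɔt/; between vowels this yields [vivɔdu].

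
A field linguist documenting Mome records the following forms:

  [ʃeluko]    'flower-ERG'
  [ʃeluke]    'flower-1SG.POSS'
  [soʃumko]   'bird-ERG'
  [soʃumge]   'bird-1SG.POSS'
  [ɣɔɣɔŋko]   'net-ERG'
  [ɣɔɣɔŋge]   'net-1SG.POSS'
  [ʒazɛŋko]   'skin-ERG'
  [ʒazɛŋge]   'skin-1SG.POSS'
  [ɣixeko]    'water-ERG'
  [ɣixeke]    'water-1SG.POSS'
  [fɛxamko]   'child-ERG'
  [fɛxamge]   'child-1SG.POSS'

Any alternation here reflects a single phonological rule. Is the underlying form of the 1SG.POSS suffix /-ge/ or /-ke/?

The 1SG.POSS suffix surfaces as [-ge] and [-ke], depending on the final segment of the stem.
The ERG suffix, which begins with [k], is invariant after every stem; so [k] is not altered by any rule here.
So the underlying form is /-ge/, and voiced stops become voiceless after a vowel.

/-ge/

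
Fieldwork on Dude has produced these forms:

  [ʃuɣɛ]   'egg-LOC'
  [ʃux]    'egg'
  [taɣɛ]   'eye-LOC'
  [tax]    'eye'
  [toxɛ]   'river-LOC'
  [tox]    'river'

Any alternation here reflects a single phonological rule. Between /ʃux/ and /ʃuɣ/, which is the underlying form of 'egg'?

In [ʃuɣɛ] and [ʃux] the final segment of 'egg' alternates: [ɣ] ~ [x].
If /x/ were underlying and a rule turned it into [ɣ] before the LOC suffix, 'river' would also alternate; but it has [x] in both [toxɛ] and [tox].
Therefore /ɣ/ is basic and [x] is derived by word-final obstruent devoicing (voiced obstruents become voiceless word-finally).

/ʃuɣ/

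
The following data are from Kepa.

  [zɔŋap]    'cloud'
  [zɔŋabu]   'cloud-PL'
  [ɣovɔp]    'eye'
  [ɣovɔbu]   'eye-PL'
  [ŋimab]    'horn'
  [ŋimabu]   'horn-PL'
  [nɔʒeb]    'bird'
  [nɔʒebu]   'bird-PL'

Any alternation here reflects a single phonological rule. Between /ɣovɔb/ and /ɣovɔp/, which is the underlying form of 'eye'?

'eye' shows [p] ~ [b] at the end of the stem ([ɣovɔp] vs [ɣovɔbu]).
Compare 'bird', with invariant [b] in [nɔʒeb] and [nɔʒebu]: an analysis with underlying /b/ and a rule producing [p] in isolation would wrongly predict alternation here too.
Therefore /p/ is basic and [b] is derived by intervocalic voicing (voiceless stops become voiced between vowels).

/ɣovɔp/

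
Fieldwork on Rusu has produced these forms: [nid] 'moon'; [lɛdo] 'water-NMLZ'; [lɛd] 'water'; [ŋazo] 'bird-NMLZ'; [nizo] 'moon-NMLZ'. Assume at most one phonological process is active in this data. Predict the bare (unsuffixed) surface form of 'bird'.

[ŋad]

The root 'moon' surfaces as [nizo] and [nid], with a stem-final [z] ~ [d] alternation.
But 'water' keeps [d] in both environments ([lɛdo], [lɛd]), so there is no rule changing /d/ to [z] before the NMLZ suffix.
The alternation reflects word-final hardening: voiced fricatives become stops word-finally. /z/ is underlying.
The one attested form of 'bird', [ŋazo], shows underlying /ŋaz/. Applying the same rule word-finally gives [ŋad].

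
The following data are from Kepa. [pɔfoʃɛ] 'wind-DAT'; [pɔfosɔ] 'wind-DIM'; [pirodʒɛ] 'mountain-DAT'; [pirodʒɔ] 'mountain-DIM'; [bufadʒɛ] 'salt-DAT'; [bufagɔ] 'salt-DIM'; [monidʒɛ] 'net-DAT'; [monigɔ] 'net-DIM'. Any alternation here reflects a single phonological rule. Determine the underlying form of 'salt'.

The stem for 'salt' ends in [dʒ] in [bufadʒɛ] but [g] in [bufagɔ].
The stem 'mountain' ([pirodʒɛ], [pirodʒɔ]) shows [dʒ] unchanged in both environments, so [dʒ] cannot be basic with [g] derived before the DIM suffix.
So /g/ is underlying, and a rule of palatalization before a front vowel — /g/ and /s/ become palato-alveolar [dʒ] and [ʃ] before a front vowel — gives [dʒ].
So 'salt' = /bufag/.

/bufag/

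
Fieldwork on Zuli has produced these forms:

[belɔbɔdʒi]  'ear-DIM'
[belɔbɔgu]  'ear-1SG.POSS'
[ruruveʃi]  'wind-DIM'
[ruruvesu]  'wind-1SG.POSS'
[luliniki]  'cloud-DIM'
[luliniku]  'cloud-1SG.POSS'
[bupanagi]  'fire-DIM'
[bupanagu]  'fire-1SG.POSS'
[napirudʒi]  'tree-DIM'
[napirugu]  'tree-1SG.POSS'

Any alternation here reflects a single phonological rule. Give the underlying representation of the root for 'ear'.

'ear' shows [dʒ] ~ [g] at the end of the stem ([belɔbɔdʒi] vs [belɔbɔgu]).
But 'fire' keeps [g] in both environments ([bupanagi], [bupanagu]), so there is no rule changing /g/ to [dʒ] before the DIM suffix.
The alternation reflects depalatalization: palato-alveolar /dʒ/ and /ʃ/ become [g] and [s] when no front vowel follows. /dʒ/ is underlying.

/belɔbɔdʒ/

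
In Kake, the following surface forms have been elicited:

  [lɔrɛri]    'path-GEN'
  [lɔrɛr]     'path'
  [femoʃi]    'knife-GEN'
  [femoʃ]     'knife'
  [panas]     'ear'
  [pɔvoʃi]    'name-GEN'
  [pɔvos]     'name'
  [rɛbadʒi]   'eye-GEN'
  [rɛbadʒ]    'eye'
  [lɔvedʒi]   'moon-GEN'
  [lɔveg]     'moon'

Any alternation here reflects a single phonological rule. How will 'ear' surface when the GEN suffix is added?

[panaʃi]

'name' shows [ʃ] ~ [s] at the end of the stem ([pɔvoʃi] vs [pɔvos]).
But 'knife' keeps [ʃ] in both environments ([femoʃi], [femoʃ]), so there is no rule changing /ʃ/ to [s] in isolation.
The alternation reflects palatalization before a front vowel: /g/ and /s/ become palato-alveolar [dʒ] and [ʃ] before a front vowel. /s/ is underlying.
From [panas] the stem 'ear' is /panas/; before a front vowel this yields [panaʃi].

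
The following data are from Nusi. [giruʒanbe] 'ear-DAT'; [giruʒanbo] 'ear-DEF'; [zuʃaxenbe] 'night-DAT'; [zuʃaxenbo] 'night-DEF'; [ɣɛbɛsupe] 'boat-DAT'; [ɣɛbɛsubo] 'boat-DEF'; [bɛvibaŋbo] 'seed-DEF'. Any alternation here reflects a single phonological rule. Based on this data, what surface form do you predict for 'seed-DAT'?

The DAT morpheme has two allomorphs, [-be] and [-pe].
The DEF suffix, which begins with [b], is invariant after every stem; so [b] is not altered by any rule here.
The DAT suffix is therefore /-pe/ underlyingly, with post-nasal voicing: voiceless stops become voiced after a nasal.
After 'seed', which ends in a nasal, the suffix surfaces as [-be], giving [bɛvibaŋbe].

[bɛvibaŋbe]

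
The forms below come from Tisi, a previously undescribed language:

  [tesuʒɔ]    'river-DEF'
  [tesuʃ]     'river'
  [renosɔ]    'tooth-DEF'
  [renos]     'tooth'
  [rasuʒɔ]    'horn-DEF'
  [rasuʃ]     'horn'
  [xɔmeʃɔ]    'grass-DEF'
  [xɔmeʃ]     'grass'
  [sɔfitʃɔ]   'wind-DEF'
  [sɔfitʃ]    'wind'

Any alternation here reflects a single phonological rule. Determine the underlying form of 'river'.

/tesuʒ/

The stem for 'river' ends in [ʒ] in [tesuʒɔ] but [ʃ] in [tesuʃ].
But 'grass' keeps [ʃ] in both environments ([xɔmeʃɔ], [xɔmeʃ]), so there is no rule changing /ʃ/ to [ʒ] before the DEF suffix.
So /ʒ/ is underlying, and a rule of word-final obstruent devoicing — voiced obstruents become voiceless word-finally — gives [ʃ].
Hence 'river' is /tesuʒ/ underlyingly.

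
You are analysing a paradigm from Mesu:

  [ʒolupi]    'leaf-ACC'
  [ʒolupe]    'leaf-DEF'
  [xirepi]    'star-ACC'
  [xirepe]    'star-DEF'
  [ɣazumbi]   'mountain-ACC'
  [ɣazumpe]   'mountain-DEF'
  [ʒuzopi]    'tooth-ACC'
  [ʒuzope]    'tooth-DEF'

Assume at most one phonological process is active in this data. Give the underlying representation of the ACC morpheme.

The ACC morpheme has two allomorphs, [-bi] and [-pi].
By contrast the DEF suffix keeps its initial [p] throughout — that segment must be underlying.
So the underlying form is /-bi/, and voiced stops become voiceless after a vowel.

/-bi/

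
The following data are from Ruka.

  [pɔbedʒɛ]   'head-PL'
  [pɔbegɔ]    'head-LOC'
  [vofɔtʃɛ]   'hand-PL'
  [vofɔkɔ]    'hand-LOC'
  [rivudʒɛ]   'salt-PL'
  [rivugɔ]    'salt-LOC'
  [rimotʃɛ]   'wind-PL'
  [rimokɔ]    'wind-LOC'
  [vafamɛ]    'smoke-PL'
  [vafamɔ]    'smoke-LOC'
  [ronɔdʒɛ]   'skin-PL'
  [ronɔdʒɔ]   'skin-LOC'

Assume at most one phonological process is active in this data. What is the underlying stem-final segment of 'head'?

/g/

The stem for 'head' ends in [dʒ] in [pɔbedʒɛ] but [g] in [pɔbegɔ].
If /dʒ/ were underlying and a rule turned it into [g] before the LOC suffix, 'skin' would also alternate; but it has [dʒ] in both [ronɔdʒɛ] and [ronɔdʒɔ].
Therefore /g/ is basic and [dʒ] is derived by palatalization before a front vowel (/k/ and /g/ become palato-alveolar [tʃ] and [dʒ] before a front vowel).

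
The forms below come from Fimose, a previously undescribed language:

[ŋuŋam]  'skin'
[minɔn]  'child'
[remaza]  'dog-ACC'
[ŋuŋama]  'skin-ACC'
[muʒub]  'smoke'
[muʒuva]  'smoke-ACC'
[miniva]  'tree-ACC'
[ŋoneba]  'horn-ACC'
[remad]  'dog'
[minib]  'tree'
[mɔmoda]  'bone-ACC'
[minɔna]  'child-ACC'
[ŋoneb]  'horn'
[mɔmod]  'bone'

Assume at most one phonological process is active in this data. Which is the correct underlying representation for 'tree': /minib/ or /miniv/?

/miniv/

'tree' shows [v] ~ [b] at the end of the stem ([miniva] vs [minib]).
Compare 'horn', with invariant [b] in [ŋoneba] and [ŋoneb]: an analysis with underlying /b/ and a rule producing [v] before the ACC suffix would wrongly predict alternation here too.
The underlying segment must be /v/; voiced fricatives become stops word-finally, yielding [b] there.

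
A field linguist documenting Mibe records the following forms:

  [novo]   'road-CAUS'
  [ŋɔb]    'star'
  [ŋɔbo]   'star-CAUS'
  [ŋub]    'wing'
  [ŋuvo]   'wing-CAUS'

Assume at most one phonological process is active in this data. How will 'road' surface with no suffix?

[nob]

'wing' shows [b] ~ [v] at the end of the stem ([ŋub] vs [ŋuvo]).
If /b/ were underlying and a rule turned it into [v] before the CAUS suffix, 'star' would also alternate; but it has [b] in both [ŋɔb] and [ŋɔbo].
Therefore /v/ is basic and [b] is derived by word-final hardening (voiced fricatives become stops word-finally).
From [novo] the stem 'road' is /nov/; word-finally this yields [nob].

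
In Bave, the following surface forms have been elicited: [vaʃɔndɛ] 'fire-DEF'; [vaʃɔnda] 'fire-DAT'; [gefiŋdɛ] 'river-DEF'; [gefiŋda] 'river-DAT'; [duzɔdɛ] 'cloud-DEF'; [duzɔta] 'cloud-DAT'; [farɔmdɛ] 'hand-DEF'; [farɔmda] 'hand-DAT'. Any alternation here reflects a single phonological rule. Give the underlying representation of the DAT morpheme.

The DAT suffix surfaces as [-da] and [-ta], depending on the final segment of the stem.
The DEF suffix, which begins with [d], is invariant after every stem; so [d] is not altered by any rule here.
The DAT suffix is therefore /-ta/ underlyingly, with post-nasal voicing: voiceless stops become voiced after a nasal.

/-ta/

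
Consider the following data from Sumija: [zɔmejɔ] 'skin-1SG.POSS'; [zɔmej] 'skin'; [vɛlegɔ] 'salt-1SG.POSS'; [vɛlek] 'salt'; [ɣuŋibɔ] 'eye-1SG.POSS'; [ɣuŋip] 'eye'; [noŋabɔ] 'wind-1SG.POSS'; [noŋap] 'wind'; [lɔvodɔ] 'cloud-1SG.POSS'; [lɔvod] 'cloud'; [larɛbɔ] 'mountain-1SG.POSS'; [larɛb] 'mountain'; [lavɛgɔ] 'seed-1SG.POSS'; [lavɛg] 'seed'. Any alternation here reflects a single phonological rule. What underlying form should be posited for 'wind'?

/noŋap/

In [noŋabɔ] and [noŋap] the final segment of 'wind' alternates: [b] ~ [p].
But 'mountain' keeps [b] in both environments ([larɛbɔ], [larɛb]), so there is no rule changing /b/ to [p] in isolation.
The alternation reflects intervocalic voicing: voiceless stops become voiced between vowels. /p/ is underlying.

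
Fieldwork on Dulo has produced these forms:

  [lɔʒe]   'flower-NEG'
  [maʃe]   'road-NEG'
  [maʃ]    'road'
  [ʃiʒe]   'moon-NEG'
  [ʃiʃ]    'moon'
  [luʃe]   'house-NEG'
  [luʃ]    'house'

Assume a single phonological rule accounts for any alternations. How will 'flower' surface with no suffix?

'moon' shows [ʒ] ~ [ʃ] at the end of the stem ([ʃiʒe] vs [ʃiʃ]).
If /ʃ/ were underlying and a rule turned it into [ʒ] before the NEG suffix, 'house' would also alternate; but it has [ʃ] in both [luʃe] and [luʃ].
The alternation reflects word-final obstruent devoicing: voiced obstruents become voiceless word-finally. /ʒ/ is underlying.
The one attested form of 'flower', [lɔʒe], shows underlying /lɔʒ/. Applying the same rule word-finally gives [lɔʃ].

[lɔʃ]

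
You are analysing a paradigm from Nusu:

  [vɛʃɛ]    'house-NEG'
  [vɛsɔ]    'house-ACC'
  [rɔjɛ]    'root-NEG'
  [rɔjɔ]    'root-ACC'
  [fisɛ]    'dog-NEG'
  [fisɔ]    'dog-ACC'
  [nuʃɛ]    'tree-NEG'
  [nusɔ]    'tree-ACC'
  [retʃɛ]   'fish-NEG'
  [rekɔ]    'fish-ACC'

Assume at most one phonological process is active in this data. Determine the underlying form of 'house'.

/vɛʃ/

The root 'house' surfaces as [vɛʃɛ] and [vɛsɔ], with a stem-final [ʃ] ~ [s] alternation.
Compare 'dog', with invariant [s] in [fisɛ] and [fisɔ]: an analysis with underlying /s/ and a rule producing [ʃ] before the NEG suffix would wrongly predict alternation here too.
So /ʃ/ is underlying, and a rule of depalatalization — palato-alveolar /tʃ/ and /ʃ/ become [k] and [s] when no front vowel follows — gives [s].
Hence 'house' is /vɛʃ/ underlyingly.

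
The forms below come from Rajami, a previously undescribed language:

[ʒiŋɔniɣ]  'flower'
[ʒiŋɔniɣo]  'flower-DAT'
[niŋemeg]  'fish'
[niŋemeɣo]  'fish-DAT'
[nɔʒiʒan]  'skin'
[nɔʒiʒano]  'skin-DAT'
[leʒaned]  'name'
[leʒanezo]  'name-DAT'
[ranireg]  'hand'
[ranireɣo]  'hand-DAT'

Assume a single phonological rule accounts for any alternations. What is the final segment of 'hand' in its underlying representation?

In [ranireg] and [ranireɣo] the final segment of 'hand' alternates: [g] ~ [ɣ].
If /ɣ/ were underlying and a rule turned it into [g] in isolation, 'flower' would also alternate; but it has [ɣ] in both [ʒiŋɔniɣ] and [ʒiŋɔniɣo].
The alternation reflects intervocalic spirantization: voiced stops become fricatives between vowels. /g/ is underlying.

/g/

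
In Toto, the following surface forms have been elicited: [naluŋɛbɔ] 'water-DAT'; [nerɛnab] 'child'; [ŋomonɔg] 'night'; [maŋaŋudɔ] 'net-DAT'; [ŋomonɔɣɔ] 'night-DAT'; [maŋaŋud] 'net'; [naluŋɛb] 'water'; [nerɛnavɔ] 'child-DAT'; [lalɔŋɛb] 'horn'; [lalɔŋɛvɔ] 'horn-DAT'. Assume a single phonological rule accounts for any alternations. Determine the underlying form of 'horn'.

The root 'horn' surfaces as [lalɔŋɛvɔ] and [lalɔŋɛb], with a stem-final [v] ~ [b] alternation.
Compare 'water', with invariant [b] in [naluŋɛbɔ] and [naluŋɛb]: an analysis with underlying /b/ and a rule producing [v] before the DAT suffix would wrongly predict alternation here too.
Therefore /v/ is basic and [b] is derived by word-final hardening (voiced fricatives become stops word-finally).

/lalɔŋɛv/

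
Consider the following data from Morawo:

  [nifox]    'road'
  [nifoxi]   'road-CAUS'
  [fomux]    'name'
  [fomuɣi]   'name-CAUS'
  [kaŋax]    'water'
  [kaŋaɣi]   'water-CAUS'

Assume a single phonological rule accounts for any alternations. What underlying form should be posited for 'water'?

The root 'water' surfaces as [kaŋax] and [kaŋaɣi], with a stem-final [x] ~ [ɣ] alternation.
If /x/ were underlying and a rule turned it into [ɣ] before the CAUS suffix, 'road' would also alternate; but it has [x] in both [nifox] and [nifoxi].
So /ɣ/ is underlying, and a rule of word-final obstruent devoicing — voiced obstruents become voiceless word-finally — gives [x].

/kaŋaɣ/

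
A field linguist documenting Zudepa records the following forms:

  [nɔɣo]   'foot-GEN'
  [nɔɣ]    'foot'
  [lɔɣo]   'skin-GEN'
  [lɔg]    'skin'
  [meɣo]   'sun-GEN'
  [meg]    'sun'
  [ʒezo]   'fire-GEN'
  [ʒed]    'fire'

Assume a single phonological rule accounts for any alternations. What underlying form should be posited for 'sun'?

/meg/

The root 'sun' surfaces as [meɣo] and [meg], with a stem-final [ɣ] ~ [g] alternation.
The stem 'foot' ([nɔɣo], [nɔɣ]) shows [ɣ] unchanged in both environments, so [ɣ] cannot be basic with [g] derived in isolation.
Therefore /g/ is basic and [ɣ] is derived by intervocalic spirantization (voiced stops become fricatives between vowels).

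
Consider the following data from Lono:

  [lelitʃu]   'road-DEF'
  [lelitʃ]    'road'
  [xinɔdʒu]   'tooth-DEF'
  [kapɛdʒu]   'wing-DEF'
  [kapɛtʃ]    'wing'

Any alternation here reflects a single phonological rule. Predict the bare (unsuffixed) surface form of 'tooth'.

The root 'wing' surfaces as [kapɛdʒu] and [kapɛtʃ], with a stem-final [dʒ] ~ [tʃ] alternation.
Compare 'road', with invariant [tʃ] in [lelitʃu] and [lelitʃ]: an analysis with underlying /tʃ/ and a rule producing [dʒ] before the DEF suffix would wrongly predict alternation here too.
Therefore /dʒ/ is basic and [tʃ] is derived by word-final obstruent devoicing (voiced obstruents become voiceless word-finally).
From [xinɔdʒu] the stem 'tooth' is /xinɔdʒ/; word-finally this yields [xinɔtʃ].

[xinɔtʃ]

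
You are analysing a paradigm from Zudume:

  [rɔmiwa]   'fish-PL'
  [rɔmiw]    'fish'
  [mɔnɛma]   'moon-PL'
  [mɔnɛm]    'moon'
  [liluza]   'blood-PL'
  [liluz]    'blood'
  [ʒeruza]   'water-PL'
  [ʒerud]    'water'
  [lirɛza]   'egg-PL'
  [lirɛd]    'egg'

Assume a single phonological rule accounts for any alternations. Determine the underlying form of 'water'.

/ʒerud/

The stem for 'water' ends in [z] in [ʒeruza] but [d] in [ʒerud].
If /z/ were underlying and a rule turned it into [d] in isolation, 'blood' would also alternate; but it has [z] in both [liluza] and [liluz].
So /d/ is underlying, and a rule of intervocalic spirantization — voiced stops become fricatives between vowels — gives [z].
The underlying form of 'water' is therefore /ʒerud/.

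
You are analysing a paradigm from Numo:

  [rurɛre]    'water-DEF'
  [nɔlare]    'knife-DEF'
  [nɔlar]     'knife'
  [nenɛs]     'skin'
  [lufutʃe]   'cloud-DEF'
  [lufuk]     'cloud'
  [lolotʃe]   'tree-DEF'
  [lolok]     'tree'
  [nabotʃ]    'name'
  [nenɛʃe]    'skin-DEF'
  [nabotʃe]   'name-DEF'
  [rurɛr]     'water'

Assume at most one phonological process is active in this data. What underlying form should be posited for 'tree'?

/lolok/

The root 'tree' surfaces as [lolok] and [lolotʃe], with a stem-final [k] ~ [tʃ] alternation.
Compare 'name', with invariant [tʃ] in [nabotʃ] and [nabotʃe]: an analysis with underlying /tʃ/ and a rule producing [k] in isolation would wrongly predict alternation here too.
The alternation reflects palatalization before a front vowel: /k/ and /s/ become palato-alveolar [tʃ] and [ʃ] before a front vowel. /k/ is underlying.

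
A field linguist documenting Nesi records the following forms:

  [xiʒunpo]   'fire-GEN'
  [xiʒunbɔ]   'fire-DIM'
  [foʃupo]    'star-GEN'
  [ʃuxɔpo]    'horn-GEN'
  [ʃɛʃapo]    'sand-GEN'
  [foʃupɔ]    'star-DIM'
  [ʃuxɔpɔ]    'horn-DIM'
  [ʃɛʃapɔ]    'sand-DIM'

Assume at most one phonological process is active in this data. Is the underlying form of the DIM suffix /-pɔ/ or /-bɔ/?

The DIM suffix surfaces as [-bɔ] and [-pɔ], depending on the final segment of the stem.
The GEN suffix, which begins with [p], is invariant after every stem; so [p] is not altered by any rule here.
The DIM suffix is therefore /-bɔ/ underlyingly, with post-vocalic devoicing: voiced stops become voiceless after a vowel.

/-bɔ/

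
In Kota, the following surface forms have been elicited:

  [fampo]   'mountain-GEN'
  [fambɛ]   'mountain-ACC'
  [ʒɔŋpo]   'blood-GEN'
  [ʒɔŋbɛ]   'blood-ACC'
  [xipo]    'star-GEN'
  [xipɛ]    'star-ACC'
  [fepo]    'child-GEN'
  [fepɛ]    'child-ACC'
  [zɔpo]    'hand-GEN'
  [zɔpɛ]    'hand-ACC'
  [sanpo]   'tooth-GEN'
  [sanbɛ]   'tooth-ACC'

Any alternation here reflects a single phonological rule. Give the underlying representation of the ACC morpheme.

The ACC suffix surfaces as [-bɛ] and [-pɛ], depending on the final segment of the stem.
By contrast the GEN suffix keeps its initial [p] throughout — that segment must be underlying.
So the underlying form is /-bɛ/, and voiced stops become voiceless after a vowel.

/-bɛ/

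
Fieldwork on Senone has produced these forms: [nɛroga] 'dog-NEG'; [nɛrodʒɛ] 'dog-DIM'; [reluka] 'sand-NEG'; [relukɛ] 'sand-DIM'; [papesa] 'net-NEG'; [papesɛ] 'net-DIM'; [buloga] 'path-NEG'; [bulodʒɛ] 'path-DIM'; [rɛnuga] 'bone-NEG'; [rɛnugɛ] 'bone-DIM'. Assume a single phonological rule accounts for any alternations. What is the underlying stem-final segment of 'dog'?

/dʒ/

In [nɛroga] and [nɛrodʒɛ] the final segment of 'dog' alternates: [g] ~ [dʒ].
But 'bone' keeps [g] in both environments ([rɛnuga], [rɛnugɛ]), so there is no rule changing /g/ to [dʒ] before the DIM suffix.
The alternation reflects depalatalization: palato-alveolar /dʒ/ becomes [g] when no front vowel follows. /dʒ/ is underlying.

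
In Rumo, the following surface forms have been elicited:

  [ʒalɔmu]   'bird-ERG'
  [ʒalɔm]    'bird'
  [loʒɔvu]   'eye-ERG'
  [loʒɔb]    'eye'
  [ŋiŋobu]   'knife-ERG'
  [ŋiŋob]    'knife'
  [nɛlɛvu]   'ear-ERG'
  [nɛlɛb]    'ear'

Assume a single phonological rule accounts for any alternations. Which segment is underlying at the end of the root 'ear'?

/v/

'ear' shows [v] ~ [b] at the end of the stem ([nɛlɛvu] vs [nɛlɛb]).
The stem 'knife' ([ŋiŋobu], [ŋiŋob]) shows [b] unchanged in both environments, so [b] cannot be basic with [v] derived before the ERG suffix.
The alternation reflects word-final hardening: voiced fricatives become stops word-finally. /v/ is underlying.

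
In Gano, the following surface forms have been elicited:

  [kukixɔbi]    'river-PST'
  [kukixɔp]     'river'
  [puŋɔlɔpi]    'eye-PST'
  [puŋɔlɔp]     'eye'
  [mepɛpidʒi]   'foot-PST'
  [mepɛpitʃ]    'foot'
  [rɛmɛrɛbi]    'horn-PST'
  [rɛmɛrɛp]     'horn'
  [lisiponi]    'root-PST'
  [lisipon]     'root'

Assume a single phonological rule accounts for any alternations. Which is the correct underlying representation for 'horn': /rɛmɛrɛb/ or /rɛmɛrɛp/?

/rɛmɛrɛb/

The stem for 'horn' ends in [b] in [rɛmɛrɛbi] but [p] in [rɛmɛrɛp].
The stem 'eye' ([puŋɔlɔpi], [puŋɔlɔp]) shows [p] unchanged in both environments, so [p] cannot be basic with [b] derived before the PST suffix.
Therefore /b/ is basic and [p] is derived by word-final obstruent devoicing (voiced obstruents become voiceless word-finally).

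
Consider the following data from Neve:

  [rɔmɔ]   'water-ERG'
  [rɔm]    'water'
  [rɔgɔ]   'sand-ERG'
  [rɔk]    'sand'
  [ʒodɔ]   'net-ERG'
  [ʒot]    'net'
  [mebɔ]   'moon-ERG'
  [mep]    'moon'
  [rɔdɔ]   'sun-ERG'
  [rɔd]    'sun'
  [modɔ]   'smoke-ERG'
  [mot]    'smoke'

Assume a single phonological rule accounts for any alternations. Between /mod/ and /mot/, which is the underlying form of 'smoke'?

/mot/

The stem for 'smoke' ends in [d] in [modɔ] but [t] in [mot].
The stem 'sun' ([rɔdɔ], [rɔd]) shows [d] unchanged in both environments, so [d] cannot be basic with [t] derived in isolation.
The alternation reflects intervocalic voicing: voiceless stops become voiced between vowels. /t/ is underlying.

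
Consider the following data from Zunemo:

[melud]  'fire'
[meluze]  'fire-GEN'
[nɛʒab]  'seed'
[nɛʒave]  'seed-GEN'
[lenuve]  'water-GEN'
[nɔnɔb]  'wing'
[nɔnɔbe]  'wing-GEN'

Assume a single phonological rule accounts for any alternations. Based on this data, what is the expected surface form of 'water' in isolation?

'seed' shows [b] ~ [v] at the end of the stem ([nɛʒab] vs [nɛʒave]).
If /b/ were underlying and a rule turned it into [v] before the GEN suffix, 'wing' would also alternate; but it has [b] in both [nɔnɔb] and [nɔnɔbe].
So /v/ is underlying, and a rule of word-final hardening — voiced fricatives become stops word-finally — gives [b].
From [lenuve] the stem 'water' is /lenuv/; word-finally this yields [lenub].

[lenub]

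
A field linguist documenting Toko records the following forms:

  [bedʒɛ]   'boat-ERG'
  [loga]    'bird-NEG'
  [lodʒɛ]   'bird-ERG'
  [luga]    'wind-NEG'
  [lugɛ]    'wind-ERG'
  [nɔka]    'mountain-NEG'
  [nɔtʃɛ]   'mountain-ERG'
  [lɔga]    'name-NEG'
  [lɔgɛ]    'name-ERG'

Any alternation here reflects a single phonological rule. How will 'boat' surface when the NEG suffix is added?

'bird' shows [g] ~ [dʒ] at the end of the stem ([loga] vs [lodʒɛ]).
If /g/ were underlying and a rule turned it into [dʒ] before the ERG suffix, 'name' would also alternate; but it has [g] in both [lɔga] and [lɔgɛ].
So /dʒ/ is underlying, and a rule of depalatalization — palato-alveolar /tʃ/ and /dʒ/ become [k] and [g] when no front vowel follows — gives [g].
From [bedʒɛ] the stem 'boat' is /bedʒ/; when no front vowel follows this yields [bega].

[bega]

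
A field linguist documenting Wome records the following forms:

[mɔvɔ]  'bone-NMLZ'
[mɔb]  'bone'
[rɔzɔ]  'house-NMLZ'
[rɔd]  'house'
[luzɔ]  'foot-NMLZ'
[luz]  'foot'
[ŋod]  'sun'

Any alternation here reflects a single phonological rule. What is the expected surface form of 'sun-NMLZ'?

The root 'house' surfaces as [rɔzɔ] and [rɔd], with a stem-final [z] ~ [d] alternation.
If /z/ were underlying and a rule turned it into [d] in isolation, 'foot' would also alternate; but it has [z] in both [luzɔ] and [luz].
The underlying segment must be /d/; voiced stops become fricatives between vowels, yielding [z] there.
The one attested form of 'sun', [ŋod], shows underlying /ŋod/. Applying the same rule between vowels gives [ŋozɔ].

[ŋozɔ]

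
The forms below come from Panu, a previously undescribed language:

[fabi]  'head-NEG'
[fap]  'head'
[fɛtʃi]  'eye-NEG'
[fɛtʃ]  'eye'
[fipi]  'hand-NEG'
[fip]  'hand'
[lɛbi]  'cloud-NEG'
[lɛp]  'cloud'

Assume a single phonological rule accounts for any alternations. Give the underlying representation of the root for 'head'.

The root 'head' surfaces as [fabi] and [fap], with a stem-final [b] ~ [p] alternation.
If /p/ were underlying and a rule turned it into [b] before the NEG suffix, 'hand' would also alternate; but it has [p] in both [fipi] and [fip].
The alternation reflects word-final obstruent devoicing: voiced obstruents become voiceless word-finally. /b/ is underlying.

/fab/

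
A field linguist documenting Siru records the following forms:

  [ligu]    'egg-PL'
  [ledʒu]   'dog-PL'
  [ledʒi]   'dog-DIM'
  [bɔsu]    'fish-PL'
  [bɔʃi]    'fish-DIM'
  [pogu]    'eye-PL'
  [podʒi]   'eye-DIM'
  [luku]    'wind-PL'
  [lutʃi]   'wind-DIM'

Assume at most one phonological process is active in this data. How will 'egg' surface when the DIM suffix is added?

[lidʒi]

The stem for 'eye' ends in [g] in [pogu] but [dʒ] in [podʒi].
The stem 'dog' ([ledʒu], [ledʒi]) shows [dʒ] unchanged in both environments, so [dʒ] cannot be basic with [g] derived before the PL suffix.
The alternation reflects palatalization before a front vowel: /k/, /g/ and /s/ become palato-alveolar [tʃ], [dʒ] and [ʃ] before a front vowel. /g/ is underlying.
The one attested form of 'egg', [ligu], shows underlying /lig/. Applying the same rule before a front vowel gives [lidʒi].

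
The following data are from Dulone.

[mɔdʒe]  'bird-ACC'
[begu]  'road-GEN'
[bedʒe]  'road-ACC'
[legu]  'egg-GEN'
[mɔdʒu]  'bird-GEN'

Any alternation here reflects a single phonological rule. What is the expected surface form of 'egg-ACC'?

'road' shows [dʒ] ~ [g] at the end of the stem ([bedʒe] vs [begu]).
If /dʒ/ were underlying and a rule turned it into [g] before the GEN suffix, 'bird' would also alternate; but it has [dʒ] in both [mɔdʒe] and [mɔdʒu].
So /g/ is underlying, and a rule of palatalization before a front vowel — /g/ becomes palato-alveolar [dʒ] before a front vowel — gives [dʒ].
The one attested form of 'egg', [legu], shows underlying /leg/. Applying the same rule before a front vowel gives [ledʒe].

[ledʒe]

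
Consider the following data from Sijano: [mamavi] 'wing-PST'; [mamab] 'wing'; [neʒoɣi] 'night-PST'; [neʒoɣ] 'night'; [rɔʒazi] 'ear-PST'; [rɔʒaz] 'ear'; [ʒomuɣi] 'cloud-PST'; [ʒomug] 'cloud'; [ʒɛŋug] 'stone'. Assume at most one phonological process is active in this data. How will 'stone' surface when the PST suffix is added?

'cloud' shows [ɣ] ~ [g] at the end of the stem ([ʒomuɣi] vs [ʒomug]).
The stem 'night' ([neʒoɣi], [neʒoɣ]) shows [ɣ] unchanged in both environments, so [ɣ] cannot be basic with [g] derived in isolation.
The alternation reflects intervocalic spirantization: voiced stops become fricatives between vowels. /g/ is underlying.
The one attested form of 'stone', [ʒɛŋug], shows underlying /ʒɛŋug/. Applying the same rule between vowels gives [ʒɛŋuɣi].

[ʒɛŋuɣi]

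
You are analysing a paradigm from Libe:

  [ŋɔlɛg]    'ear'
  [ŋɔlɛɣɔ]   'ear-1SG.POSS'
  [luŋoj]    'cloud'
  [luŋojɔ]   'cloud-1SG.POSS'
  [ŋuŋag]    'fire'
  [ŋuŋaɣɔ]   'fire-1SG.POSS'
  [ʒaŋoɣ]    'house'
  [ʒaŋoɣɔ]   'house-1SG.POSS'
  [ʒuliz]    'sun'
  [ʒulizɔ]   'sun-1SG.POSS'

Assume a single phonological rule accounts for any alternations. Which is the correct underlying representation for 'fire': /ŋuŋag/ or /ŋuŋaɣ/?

/ŋuŋag/

The root 'fire' surfaces as [ŋuŋag] and [ŋuŋaɣɔ], with a stem-final [g] ~ [ɣ] alternation.
If /ɣ/ were underlying and a rule turned it into [g] in isolation, 'house' would also alternate; but it has [ɣ] in both [ʒaŋoɣ] and [ʒaŋoɣɔ].
The underlying segment must be /g/; voiced stops become fricatives between vowels, yielding [ɣ] there.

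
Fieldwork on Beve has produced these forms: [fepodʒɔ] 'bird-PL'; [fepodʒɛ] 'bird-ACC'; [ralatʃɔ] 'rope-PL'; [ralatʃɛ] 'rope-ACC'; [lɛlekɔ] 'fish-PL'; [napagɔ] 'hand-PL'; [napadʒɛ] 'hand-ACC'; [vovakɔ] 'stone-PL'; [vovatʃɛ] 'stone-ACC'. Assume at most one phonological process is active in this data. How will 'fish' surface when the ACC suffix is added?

The stem for 'stone' ends in [k] in [vovakɔ] but [tʃ] in [vovatʃɛ].
But 'rope' keeps [tʃ] in both environments ([ralatʃɔ], [ralatʃɛ]), so there is no rule changing /tʃ/ to [k] before the PL suffix.
Therefore /k/ is basic and [tʃ] is derived by palatalization before a front vowel (/k/ and /g/ become palato-alveolar [tʃ] and [dʒ] before a front vowel).
The one attested form of 'fish', [lɛlekɔ], shows underlying /lɛlek/. Applying the same rule before a front vowel gives [lɛletʃɛ].

[lɛletʃɛ]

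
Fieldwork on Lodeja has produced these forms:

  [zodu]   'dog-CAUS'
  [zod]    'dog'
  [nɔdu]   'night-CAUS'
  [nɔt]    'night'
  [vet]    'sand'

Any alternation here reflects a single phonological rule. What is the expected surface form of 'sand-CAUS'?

[vedu]

The stem for 'night' ends in [d] in [nɔdu] but [t] in [nɔt].
If /d/ were underlying and a rule turned it into [t] in isolation, 'dog' would also alternate; but it has [d] in both [zodu] and [zod].
So /t/ is underlying, and a rule of intervocalic voicing — voiceless stops become voiced between vowels — gives [d].
From [vet] the stem 'sand' is /vet/; between vowels this yields [vedu].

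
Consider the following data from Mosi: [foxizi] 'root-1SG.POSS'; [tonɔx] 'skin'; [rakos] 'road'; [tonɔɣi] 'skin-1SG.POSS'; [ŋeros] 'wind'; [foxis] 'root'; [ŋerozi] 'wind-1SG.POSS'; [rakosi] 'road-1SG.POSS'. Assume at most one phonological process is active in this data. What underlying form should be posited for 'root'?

/foxiz/

The root 'root' surfaces as [foxizi] and [foxis], with a stem-final [z] ~ [s] alternation.
Compare 'road', with invariant [s] in [rakosi] and [rakos]: an analysis with underlying /s/ and a rule producing [z] before the 1SG.POSS suffix would wrongly predict alternation here too.
So /z/ is underlying, and a rule of word-final obstruent devoicing — voiced obstruents become voiceless word-finally — gives [s].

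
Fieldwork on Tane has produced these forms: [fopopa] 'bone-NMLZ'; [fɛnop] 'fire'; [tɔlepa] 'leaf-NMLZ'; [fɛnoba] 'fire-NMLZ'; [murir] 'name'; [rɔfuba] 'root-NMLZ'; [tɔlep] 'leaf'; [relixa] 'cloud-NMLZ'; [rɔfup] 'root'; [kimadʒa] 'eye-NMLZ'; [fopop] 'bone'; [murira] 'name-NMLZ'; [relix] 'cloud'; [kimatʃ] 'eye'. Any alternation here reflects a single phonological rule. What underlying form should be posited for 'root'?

/rɔfub/

'root' shows [p] ~ [b] at the end of the stem ([rɔfup] vs [rɔfuba]).
Compare 'leaf', with invariant [p] in [tɔlep] and [tɔlepa]: an analysis with underlying /p/ and a rule producing [b] before the NMLZ suffix would wrongly predict alternation here too.
Therefore /b/ is basic and [p] is derived by word-final obstruent devoicing (voiced obstruents become voiceless word-finally).
So 'root' = /rɔfub/.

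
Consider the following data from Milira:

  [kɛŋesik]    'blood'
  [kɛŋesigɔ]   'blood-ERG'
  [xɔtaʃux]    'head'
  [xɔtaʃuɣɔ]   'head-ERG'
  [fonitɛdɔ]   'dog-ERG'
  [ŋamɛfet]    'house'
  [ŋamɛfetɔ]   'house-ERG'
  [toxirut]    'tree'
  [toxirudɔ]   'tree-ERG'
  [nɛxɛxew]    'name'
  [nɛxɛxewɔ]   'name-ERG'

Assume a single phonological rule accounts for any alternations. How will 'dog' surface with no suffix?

'tree' shows [t] ~ [d] at the end of the stem ([toxirut] vs [toxirudɔ]).
If /t/ were underlying and a rule turned it into [d] before the ERG suffix, 'house' would also alternate; but it has [t] in both [ŋamɛfet] and [ŋamɛfetɔ].
Therefore /d/ is basic and [t] is derived by word-final obstruent devoicing (voiced obstruents become voiceless word-finally).
The one attested form of 'dog', [fonitɛdɔ], shows underlying /fonitɛd/. Applying the same rule word-finally gives [fonitɛt].

[fonitɛt]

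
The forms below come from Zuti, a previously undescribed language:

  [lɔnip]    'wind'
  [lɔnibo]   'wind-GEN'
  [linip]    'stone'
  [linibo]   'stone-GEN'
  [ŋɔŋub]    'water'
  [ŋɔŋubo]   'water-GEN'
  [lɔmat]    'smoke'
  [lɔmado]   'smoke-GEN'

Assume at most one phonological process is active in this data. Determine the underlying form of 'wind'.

'wind' shows [p] ~ [b] at the end of the stem ([lɔnip] vs [lɔnibo]).
Compare 'water', with invariant [b] in [ŋɔŋub] and [ŋɔŋubo]: an analysis with underlying /b/ and a rule producing [p] in isolation would wrongly predict alternation here too.
So /p/ is underlying, and a rule of intervocalic voicing — voiceless stops become voiced between vowels — gives [b].
Hence 'wind' is /lɔnip/ underlyingly.

/lɔnip/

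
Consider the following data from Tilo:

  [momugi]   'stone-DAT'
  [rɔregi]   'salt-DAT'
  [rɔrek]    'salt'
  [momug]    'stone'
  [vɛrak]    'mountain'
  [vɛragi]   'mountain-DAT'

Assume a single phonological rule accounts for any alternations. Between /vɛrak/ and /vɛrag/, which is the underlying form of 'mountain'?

/vɛrak/

The stem for 'mountain' ends in [k] in [vɛrak] but [g] in [vɛragi].
Compare 'stone', with invariant [g] in [momug] and [momugi]: an analysis with underlying /g/ and a rule producing [k] in isolation would wrongly predict alternation here too.
So /k/ is underlying, and a rule of intervocalic voicing — voiceless stops become voiced between vowels — gives [g].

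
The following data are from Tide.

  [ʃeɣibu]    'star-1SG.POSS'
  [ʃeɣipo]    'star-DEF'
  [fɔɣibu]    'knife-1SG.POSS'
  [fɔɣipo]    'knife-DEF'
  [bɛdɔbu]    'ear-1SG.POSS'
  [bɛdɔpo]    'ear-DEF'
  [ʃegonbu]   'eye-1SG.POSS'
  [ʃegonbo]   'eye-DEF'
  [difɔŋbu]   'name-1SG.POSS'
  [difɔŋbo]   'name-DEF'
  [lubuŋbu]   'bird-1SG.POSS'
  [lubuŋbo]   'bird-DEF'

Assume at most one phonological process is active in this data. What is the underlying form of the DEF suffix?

The DEF suffix surfaces as [-bo] and [-po], depending on the final segment of the stem.
By contrast the 1SG.POSS suffix keeps its initial [b] throughout — that segment must be underlying.
So the underlying form is /-po/, and voiceless stops become voiced after a nasal.

/-po/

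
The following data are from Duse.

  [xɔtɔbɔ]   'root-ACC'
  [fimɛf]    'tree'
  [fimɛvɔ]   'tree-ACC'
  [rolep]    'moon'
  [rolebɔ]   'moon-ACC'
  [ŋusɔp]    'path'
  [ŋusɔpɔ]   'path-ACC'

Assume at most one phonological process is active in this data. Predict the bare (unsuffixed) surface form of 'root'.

'moon' shows [p] ~ [b] at the end of the stem ([rolep] vs [rolebɔ]).
The stem 'path' ([ŋusɔp], [ŋusɔpɔ]) shows [p] unchanged in both environments, so [p] cannot be basic with [b] derived before the ACC suffix.
So /b/ is underlying, and a rule of word-final obstruent devoicing — voiced obstruents become voiceless word-finally — gives [p].
From [xɔtɔbɔ] the stem 'root' is /xɔtɔb/; word-finally this yields [xɔtɔp].

[xɔtɔp]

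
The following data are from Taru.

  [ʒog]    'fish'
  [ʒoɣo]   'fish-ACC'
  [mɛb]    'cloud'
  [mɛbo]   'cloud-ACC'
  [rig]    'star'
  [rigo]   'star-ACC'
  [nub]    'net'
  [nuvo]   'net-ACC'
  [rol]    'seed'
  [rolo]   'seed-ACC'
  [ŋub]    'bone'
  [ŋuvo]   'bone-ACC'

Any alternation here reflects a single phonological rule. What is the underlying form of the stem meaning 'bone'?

/ŋuv/

The root 'bone' surfaces as [ŋub] and [ŋuvo], with a stem-final [b] ~ [v] alternation.
The stem 'cloud' ([mɛb], [mɛbo]) shows [b] unchanged in both environments, so [b] cannot be basic with [v] derived before the ACC suffix.
Therefore /v/ is basic and [b] is derived by word-final hardening (voiced fricatives become stops word-finally).
The underlying form of 'bone' is therefore /ŋuv/.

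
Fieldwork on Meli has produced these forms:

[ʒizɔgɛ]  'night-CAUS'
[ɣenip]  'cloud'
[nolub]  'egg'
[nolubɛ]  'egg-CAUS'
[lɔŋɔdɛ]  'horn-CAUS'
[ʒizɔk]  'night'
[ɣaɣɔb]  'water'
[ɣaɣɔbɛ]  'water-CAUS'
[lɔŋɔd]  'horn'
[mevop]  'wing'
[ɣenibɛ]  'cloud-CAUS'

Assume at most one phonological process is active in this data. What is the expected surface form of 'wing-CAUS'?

'cloud' shows [b] ~ [p] at the end of the stem ([ɣenibɛ] vs [ɣenip]).
Compare 'water', with invariant [b] in [ɣaɣɔbɛ] and [ɣaɣɔb]: an analysis with underlying /b/ and a rule producing [p] in isolation would wrongly predict alternation here too.
So /p/ is underlying, and a rule of intervocalic voicing — voiceless stops become voiced between vowels — gives [b].
From [mevop] the stem 'wing' is /mevop/; between vowels this yields [mevobɛ].

[mevobɛ]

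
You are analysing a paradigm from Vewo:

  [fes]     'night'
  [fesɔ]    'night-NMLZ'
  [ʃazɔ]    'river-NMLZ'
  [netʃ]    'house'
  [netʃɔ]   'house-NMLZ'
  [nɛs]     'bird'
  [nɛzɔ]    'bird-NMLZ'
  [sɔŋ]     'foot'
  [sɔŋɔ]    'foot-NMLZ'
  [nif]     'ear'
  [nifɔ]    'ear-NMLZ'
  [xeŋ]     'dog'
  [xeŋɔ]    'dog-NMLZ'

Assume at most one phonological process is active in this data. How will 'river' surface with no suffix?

The root 'bird' surfaces as [nɛs] and [nɛzɔ], with a stem-final [s] ~ [z] alternation.
If /s/ were underlying and a rule turned it into [z] before the NMLZ suffix, 'night' would also alternate; but it has [s] in both [fes] and [fesɔ].
The underlying segment must be /z/; voiced obstruents become voiceless word-finally, yielding [s] there.
The one attested form of 'river', [ʃazɔ], shows underlying /ʃaz/. Applying the same rule word-finally gives [ʃas].

[ʃas]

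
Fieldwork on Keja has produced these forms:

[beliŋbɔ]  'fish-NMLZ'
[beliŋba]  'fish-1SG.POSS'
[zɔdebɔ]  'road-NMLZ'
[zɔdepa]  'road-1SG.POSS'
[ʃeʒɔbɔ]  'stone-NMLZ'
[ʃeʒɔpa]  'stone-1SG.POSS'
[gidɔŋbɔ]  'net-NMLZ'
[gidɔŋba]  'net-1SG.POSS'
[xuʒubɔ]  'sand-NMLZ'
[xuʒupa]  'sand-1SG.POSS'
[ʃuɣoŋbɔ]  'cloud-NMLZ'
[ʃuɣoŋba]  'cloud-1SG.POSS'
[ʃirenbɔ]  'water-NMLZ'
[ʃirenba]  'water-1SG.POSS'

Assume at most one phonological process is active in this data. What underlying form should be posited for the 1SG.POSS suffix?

The 1SG.POSS morpheme has two allomorphs, [-ba] and [-pa].
By contrast the NMLZ suffix keeps its initial [b] throughout — that segment must be underlying.
The 1SG.POSS suffix is therefore /-pa/ underlyingly, with post-nasal voicing: voiceless stops become voiced after a nasal.

/-pa/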